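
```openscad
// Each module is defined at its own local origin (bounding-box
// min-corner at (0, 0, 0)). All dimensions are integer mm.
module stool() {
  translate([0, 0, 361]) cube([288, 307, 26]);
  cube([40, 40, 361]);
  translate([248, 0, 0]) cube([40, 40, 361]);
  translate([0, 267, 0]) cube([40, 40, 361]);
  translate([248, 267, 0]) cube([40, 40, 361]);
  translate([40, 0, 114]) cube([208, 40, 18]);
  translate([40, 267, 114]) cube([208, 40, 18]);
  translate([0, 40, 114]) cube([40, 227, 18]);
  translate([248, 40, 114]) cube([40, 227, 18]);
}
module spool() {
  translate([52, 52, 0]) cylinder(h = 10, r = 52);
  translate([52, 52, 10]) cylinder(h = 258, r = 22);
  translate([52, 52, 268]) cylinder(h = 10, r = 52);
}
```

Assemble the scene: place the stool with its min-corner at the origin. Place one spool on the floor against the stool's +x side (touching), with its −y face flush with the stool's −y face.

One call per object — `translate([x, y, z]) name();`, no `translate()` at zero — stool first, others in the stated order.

stool();
translate([288, 0, 0]) spool();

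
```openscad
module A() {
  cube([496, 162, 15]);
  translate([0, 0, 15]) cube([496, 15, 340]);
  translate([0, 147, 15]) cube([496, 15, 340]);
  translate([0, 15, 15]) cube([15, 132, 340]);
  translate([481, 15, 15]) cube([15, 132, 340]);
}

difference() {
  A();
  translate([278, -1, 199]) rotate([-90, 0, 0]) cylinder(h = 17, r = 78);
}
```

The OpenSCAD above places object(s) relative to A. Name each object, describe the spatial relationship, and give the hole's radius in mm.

A is an open box. The open box has a circular hole through its front wall. The hole's radius is 78 mm.

The subtracted cylinder has r = 78 mm.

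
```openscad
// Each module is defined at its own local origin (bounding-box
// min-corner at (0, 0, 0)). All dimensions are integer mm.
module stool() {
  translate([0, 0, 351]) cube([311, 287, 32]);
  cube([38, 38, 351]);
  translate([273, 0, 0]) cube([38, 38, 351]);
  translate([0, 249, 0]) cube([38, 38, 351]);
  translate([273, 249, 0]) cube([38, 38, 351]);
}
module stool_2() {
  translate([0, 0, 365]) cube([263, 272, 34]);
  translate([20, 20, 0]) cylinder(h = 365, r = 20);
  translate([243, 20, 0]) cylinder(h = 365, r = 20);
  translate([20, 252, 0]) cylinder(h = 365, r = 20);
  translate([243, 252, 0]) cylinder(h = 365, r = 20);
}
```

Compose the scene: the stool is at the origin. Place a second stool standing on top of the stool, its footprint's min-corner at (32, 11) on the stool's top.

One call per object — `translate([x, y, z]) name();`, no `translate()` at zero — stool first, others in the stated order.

stool();
translate([32, 11, 383]) stool_2();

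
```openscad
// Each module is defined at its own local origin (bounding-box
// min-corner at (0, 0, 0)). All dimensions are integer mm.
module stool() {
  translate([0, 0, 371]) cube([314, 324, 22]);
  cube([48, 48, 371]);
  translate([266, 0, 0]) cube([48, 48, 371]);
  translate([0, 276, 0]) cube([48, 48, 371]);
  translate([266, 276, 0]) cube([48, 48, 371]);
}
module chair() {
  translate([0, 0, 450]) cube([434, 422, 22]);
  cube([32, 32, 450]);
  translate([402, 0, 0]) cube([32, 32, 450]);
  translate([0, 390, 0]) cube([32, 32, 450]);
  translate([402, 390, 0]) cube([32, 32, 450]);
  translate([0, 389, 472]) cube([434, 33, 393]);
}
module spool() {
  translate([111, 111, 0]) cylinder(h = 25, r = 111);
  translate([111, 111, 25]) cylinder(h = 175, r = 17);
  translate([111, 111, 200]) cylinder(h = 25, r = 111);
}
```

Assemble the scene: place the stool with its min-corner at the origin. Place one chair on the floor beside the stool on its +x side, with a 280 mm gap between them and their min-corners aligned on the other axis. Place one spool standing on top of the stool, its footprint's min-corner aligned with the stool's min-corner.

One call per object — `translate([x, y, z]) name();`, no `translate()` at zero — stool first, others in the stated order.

stool();
translate([594, 0, 0]) chair();
translate([0, 0, 393]) spool();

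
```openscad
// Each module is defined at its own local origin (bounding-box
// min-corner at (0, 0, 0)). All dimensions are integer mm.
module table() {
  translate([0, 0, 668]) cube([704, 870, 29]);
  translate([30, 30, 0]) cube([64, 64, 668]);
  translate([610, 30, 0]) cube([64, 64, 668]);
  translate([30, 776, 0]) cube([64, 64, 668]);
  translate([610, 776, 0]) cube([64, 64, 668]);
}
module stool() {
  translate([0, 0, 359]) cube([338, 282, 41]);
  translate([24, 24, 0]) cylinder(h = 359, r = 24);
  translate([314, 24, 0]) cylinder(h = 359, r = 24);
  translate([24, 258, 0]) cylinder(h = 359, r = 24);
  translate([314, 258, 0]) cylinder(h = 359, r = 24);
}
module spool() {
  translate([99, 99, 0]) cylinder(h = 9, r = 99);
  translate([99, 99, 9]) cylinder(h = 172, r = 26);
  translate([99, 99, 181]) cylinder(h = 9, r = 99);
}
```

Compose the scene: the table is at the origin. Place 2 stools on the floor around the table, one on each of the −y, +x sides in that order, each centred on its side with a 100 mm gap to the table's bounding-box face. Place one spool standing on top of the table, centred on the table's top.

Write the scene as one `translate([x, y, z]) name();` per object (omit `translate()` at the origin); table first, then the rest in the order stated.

table();
translate([183, -382, 0]) stool();
translate([804, 294, 0]) stool();
translate([253, 336, 697]) spool();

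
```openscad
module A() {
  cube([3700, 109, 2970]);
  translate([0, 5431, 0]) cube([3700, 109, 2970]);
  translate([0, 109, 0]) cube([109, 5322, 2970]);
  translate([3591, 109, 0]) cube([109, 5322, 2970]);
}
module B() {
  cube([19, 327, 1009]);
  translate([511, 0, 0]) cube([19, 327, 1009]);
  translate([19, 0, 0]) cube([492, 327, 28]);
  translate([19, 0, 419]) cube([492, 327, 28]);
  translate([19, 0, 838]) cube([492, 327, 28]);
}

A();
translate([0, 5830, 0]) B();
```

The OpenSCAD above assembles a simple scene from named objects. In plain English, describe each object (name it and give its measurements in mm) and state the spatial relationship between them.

A is the wall frame of a small rectangular building: four walls, each 2970 mm tall and 109 mm thick, enclosing a footprint 3700 mm (x) by 5540 mm (y) outside-to-outside, with no floor or roof. The front and back walls (the −y and +y sides) span the full width; the two side walls fit between them.

B is a bookshelf 530 mm wide overall, 327 mm deep and 1009 mm tall. The two sides are 19 mm thick vertical panels. 3 horizontal shelves of 28 mm thickness span between the inner faces of the sides; the lowest shelf sits on the floor and shelves are stacked with a clear vertical gap of 391 mm between each pair.

The bookshelf is on the floor beside the house frame on its +y side.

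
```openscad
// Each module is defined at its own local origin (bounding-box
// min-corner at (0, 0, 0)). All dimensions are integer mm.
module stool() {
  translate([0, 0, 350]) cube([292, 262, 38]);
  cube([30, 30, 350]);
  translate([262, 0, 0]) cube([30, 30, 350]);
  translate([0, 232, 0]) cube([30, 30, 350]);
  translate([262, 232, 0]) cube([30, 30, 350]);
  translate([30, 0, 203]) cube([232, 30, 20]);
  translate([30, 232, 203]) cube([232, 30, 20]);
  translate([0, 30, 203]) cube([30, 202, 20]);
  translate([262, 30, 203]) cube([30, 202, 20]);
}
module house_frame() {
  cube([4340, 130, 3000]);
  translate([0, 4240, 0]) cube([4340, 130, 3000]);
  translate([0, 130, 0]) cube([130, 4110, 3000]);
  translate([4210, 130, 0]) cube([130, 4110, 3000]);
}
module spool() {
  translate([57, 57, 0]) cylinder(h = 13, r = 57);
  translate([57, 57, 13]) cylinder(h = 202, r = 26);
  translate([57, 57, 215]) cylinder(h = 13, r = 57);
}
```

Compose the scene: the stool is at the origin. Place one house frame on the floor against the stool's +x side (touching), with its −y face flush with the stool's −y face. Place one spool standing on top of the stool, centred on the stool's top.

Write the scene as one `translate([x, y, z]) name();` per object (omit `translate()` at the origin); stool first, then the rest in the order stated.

stool();
translate([292, 0, 0]) house_frame();
translate([89, 74, 388]) spool();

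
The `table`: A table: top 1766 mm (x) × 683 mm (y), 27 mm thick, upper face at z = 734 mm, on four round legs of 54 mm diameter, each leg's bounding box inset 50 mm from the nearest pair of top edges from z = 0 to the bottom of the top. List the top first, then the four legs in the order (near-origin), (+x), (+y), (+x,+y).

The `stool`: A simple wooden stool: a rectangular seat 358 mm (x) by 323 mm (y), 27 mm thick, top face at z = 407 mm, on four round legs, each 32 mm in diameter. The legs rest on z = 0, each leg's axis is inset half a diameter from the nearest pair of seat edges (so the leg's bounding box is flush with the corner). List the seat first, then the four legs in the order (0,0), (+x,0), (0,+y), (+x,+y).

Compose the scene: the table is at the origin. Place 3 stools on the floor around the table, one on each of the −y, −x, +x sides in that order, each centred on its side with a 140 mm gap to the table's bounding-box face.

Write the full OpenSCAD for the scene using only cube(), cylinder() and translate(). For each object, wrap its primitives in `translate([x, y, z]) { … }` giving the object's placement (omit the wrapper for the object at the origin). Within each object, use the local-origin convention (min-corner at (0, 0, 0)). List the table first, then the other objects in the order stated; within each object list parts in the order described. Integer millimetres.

translate([0, 0, 707]) cube([1766, 683, 27]);
translate([77, 77, 0]) cylinder(h = 707, r = 27);
translate([1689, 77, 0]) cylinder(h = 707, r = 27);
translate([77, 606, 0]) cylinder(h = 707, r = 27);
translate([1689, 606, 0]) cylinder(h = 707, r = 27);
translate([704, -463, 0]) {
  translate([0, 0, 380]) cube([358, 323, 27]);
  translate([16, 16, 0]) cylinder(h = 380, r = 16);
  translate([342, 16, 0]) cylinder(h = 380, r = 16);
  translate([16, 307, 0]) cylinder(h = 380, r = 16);
  translate([342, 307, 0]) cylinder(h = 380, r = 16);
}
translate([-498, 180, 0]) {
  translate([0, 0, 380]) cube([358, 323, 27]);
  translate([16, 16, 0]) cylinder(h = 380, r = 16);
  translate([342, 16, 0]) cylinder(h = 380, r = 16);
  translate([16, 307, 0]) cylinder(h = 380, r = 16);
  translate([342, 307, 0]) cylinder(h = 380, r = 16);
}
translate([1906, 180, 0]) {
  translate([0, 0, 380]) cube([358, 323, 27]);
  translate([16, 16, 0]) cylinder(h = 380, r = 16);
  translate([342, 16, 0]) cylinder(h = 380, r = 16);
  translate([16, 307, 0]) cylinder(h = 380, r = 16);
  translate([342, 307, 0]) cylinder(h = 380, r = 16);
}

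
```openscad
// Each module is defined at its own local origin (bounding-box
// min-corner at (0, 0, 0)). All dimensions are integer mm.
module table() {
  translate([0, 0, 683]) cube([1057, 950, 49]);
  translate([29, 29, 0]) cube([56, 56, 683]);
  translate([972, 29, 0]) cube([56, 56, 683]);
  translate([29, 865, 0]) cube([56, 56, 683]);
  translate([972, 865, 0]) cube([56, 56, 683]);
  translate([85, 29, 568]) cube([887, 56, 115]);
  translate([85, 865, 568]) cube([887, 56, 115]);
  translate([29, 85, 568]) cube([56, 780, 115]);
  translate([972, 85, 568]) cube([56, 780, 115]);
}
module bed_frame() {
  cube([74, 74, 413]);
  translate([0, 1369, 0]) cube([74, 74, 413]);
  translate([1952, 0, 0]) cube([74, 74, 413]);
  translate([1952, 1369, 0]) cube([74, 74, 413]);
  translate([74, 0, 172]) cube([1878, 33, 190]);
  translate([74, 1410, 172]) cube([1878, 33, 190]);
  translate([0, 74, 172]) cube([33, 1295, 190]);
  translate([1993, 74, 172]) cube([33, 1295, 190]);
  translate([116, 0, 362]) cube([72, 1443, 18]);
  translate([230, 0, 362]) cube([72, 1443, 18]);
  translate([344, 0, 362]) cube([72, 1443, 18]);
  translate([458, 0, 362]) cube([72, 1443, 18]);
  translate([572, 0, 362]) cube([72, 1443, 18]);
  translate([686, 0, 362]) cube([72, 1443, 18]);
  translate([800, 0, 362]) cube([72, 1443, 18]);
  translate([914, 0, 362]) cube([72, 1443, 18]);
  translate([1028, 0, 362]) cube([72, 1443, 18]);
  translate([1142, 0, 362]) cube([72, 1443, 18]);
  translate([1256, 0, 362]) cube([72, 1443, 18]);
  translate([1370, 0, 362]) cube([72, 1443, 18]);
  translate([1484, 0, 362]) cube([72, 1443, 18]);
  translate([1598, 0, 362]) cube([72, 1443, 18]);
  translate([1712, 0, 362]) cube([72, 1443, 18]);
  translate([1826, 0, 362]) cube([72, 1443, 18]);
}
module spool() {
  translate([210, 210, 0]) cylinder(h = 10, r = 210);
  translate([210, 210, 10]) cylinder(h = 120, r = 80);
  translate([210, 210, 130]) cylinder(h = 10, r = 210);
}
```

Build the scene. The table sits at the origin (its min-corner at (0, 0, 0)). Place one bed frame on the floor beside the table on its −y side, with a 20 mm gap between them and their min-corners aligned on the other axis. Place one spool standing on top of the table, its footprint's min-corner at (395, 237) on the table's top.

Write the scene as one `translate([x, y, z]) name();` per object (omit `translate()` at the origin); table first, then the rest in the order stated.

table();
translate([0, -1463, 0]) bed_frame();
translate([395, 237, 732]) spool();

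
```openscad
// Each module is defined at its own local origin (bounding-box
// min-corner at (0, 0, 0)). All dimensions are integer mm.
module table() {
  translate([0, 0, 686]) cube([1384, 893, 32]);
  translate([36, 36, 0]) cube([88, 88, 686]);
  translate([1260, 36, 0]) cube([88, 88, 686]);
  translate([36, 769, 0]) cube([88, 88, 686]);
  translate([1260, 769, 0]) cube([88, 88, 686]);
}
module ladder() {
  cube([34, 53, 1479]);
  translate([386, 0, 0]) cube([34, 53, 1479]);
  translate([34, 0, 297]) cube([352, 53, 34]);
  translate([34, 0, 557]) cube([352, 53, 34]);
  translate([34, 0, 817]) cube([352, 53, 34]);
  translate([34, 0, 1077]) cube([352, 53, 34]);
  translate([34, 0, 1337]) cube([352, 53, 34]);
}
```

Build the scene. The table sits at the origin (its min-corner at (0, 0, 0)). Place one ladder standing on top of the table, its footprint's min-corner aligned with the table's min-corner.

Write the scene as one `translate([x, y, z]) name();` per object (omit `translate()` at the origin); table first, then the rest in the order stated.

table();
translate([0, 0, 718]) ladder();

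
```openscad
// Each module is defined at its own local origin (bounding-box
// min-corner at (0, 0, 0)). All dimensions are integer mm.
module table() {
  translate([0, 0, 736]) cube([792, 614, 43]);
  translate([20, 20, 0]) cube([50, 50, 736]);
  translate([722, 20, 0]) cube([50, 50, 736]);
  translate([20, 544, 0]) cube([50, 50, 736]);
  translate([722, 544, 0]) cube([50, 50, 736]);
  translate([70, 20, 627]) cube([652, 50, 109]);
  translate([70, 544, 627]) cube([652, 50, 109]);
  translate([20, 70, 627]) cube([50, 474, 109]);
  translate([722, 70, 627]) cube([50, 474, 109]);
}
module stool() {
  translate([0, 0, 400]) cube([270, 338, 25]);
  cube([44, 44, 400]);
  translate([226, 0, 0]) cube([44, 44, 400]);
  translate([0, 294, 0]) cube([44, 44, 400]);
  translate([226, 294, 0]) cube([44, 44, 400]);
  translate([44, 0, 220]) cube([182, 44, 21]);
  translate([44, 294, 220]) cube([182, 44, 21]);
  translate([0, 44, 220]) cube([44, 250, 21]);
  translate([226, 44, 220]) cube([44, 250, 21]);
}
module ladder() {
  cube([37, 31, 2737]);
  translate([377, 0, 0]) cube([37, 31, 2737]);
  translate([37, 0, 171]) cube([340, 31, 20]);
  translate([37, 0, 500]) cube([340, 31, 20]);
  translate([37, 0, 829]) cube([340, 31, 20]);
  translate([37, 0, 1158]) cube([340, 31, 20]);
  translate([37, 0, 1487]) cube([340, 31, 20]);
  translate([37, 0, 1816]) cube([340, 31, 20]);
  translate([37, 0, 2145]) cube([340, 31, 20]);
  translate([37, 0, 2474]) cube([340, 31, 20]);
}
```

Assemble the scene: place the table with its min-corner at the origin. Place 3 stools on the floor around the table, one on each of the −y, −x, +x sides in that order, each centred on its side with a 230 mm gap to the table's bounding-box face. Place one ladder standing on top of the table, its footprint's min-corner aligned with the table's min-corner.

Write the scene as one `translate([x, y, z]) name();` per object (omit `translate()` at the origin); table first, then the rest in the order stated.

table();
translate([261, -568, 0]) stool();
translate([-500, 138, 0]) stool();
translate([1022, 138, 0]) stool();
translate([0, 0, 779]) ladder();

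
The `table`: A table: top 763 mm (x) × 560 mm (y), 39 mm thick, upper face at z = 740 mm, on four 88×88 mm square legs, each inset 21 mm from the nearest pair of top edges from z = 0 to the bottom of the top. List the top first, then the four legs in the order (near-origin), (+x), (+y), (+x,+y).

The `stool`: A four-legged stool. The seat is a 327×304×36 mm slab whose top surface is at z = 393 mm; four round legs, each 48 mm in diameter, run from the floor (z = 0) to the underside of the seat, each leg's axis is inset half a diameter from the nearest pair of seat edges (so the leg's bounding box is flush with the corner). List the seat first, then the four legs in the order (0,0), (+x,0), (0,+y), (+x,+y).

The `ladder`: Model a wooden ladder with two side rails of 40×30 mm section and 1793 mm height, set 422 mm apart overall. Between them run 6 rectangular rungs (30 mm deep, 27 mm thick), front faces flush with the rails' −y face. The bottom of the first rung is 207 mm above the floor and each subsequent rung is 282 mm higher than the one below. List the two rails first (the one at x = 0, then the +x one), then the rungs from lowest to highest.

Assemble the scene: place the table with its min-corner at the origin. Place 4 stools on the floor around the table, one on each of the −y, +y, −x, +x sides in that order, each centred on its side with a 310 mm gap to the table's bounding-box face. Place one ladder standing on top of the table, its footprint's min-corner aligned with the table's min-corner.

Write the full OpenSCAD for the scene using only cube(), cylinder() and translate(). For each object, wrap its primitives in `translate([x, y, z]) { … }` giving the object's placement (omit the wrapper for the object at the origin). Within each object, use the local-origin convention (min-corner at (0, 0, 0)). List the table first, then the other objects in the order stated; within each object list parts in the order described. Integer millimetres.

translate([0, 0, 701]) cube([763, 560, 39]);
translate([21, 21, 0]) cube([88, 88, 701]);
translate([654, 21, 0]) cube([88, 88, 701]);
translate([21, 451, 0]) cube([88, 88, 701]);
translate([654, 451, 0]) cube([88, 88, 701]);
translate([218, -614, 0]) {
  translate([0, 0, 357]) cube([327, 304, 36]);
  translate([24, 24, 0]) cylinder(h = 357, r = 24);
  translate([303, 24, 0]) cylinder(h = 357, r = 24);
  translate([24, 280, 0]) cylinder(h = 357, r = 24);
  translate([303, 280, 0]) cylinder(h = 357, r = 24);
}
translate([218, 870, 0]) {
  translate([0, 0, 357]) cube([327, 304, 36]);
  translate([24, 24, 0]) cylinder(h = 357, r = 24);
  translate([303, 24, 0]) cylinder(h = 357, r = 24);
  translate([24, 280, 0]) cylinder(h = 357, r = 24);
  translate([303, 280, 0]) cylinder(h = 357, r = 24);
}
translate([-637, 128, 0]) {
  translate([0, 0, 357]) cube([327, 304, 36]);
  translate([24, 24, 0]) cylinder(h = 357, r = 24);
  translate([303, 24, 0]) cylinder(h = 357, r = 24);
  translate([24, 280, 0]) cylinder(h = 357, r = 24);
  translate([303, 280, 0]) cylinder(h = 357, r = 24);
}
translate([1073, 128, 0]) {
  translate([0, 0, 357]) cube([327, 304, 36]);
  translate([24, 24, 0]) cylinder(h = 357, r = 24);
  translate([303, 24, 0]) cylinder(h = 357, r = 24);
  translate([24, 280, 0]) cylinder(h = 357, r = 24);
  translate([303, 280, 0]) cylinder(h = 357, r = 24);
}
translate([0, 0, 740]) {
  cube([40, 30, 1793]);
  translate([382, 0, 0]) cube([40, 30, 1793]);
  translate([40, 0, 207]) cube([342, 30, 27]);
  translate([40, 0, 489]) cube([342, 30, 27]);
  translate([40, 0, 771]) cube([342, 30, 27]);
  translate([40, 0, 1053]) cube([342, 30, 27]);
  translate([40, 0, 1335]) cube([342, 30, 27]);
  translate([40, 0, 1617]) cube([342, 30, 27]);
}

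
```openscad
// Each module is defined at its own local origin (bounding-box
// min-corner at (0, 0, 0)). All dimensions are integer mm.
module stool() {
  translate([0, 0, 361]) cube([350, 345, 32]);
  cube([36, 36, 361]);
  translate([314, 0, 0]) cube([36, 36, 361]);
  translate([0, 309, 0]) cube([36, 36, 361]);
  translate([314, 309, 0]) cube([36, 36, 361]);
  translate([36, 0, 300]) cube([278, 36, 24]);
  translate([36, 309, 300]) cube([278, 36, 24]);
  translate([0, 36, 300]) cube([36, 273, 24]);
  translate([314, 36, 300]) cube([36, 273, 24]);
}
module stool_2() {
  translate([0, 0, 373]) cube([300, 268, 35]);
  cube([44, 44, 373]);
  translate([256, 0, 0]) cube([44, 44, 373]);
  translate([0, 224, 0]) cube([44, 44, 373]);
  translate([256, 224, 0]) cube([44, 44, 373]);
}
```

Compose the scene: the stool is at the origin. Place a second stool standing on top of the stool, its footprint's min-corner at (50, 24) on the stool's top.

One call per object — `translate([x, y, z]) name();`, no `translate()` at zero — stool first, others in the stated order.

stool();
translate([50, 24, 393]) stool_2();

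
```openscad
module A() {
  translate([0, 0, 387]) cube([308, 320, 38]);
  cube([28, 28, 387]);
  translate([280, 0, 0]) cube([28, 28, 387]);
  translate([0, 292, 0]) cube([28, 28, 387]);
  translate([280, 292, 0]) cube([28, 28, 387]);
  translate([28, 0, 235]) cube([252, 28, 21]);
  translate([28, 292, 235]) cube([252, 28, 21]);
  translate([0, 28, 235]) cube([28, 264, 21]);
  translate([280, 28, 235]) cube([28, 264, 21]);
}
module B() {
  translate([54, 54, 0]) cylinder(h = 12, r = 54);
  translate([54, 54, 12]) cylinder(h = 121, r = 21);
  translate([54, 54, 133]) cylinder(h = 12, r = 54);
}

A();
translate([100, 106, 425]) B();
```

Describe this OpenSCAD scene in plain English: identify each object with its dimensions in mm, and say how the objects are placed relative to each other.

A is a four-legged stool. The seat is 308×320 mm, 38 mm thick, top at z = 425 mm. It stands on four square legs, each 28×28 mm in cross-section, from z = 0 to the seat underside, each flush with a corner of the seat. Four stretchers, 28 mm wide and 21 mm tall, connect adjacent legs with their undersides at z = 235 mm, each running between the inner faces of the legs it joins and aligned with the legs' outer faces on the other axis.

B is a spool: two coaxial disc flanges of radius 54 mm and thickness 12 mm, joined by a core cylinder of radius 21 mm and height 121 mm. The lower flange rests on z = 0 and the three cylinders share a vertical axis.

The spool is on top of the stool, centred.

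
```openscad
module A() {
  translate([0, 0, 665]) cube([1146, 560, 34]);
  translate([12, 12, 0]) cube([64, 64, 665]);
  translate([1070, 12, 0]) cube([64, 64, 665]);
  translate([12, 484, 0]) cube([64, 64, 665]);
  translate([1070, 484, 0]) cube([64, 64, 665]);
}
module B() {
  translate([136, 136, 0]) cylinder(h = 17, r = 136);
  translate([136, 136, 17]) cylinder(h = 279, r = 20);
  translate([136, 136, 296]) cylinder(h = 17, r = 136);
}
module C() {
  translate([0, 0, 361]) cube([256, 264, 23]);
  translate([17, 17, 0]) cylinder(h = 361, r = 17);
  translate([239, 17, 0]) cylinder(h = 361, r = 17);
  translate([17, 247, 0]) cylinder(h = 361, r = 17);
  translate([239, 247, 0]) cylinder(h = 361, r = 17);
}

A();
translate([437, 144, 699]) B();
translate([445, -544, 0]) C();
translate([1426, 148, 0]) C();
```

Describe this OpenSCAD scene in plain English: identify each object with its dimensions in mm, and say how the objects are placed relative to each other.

A is a table with a 1146×560 mm rectangular top, 34 mm thick, top surface at z = 699 mm, supported by four 64×64 mm square legs, each inset 12 mm from the nearest pair of top edges, running from the floor.

B is a spool: two coaxial disc flanges of radius 136 mm and thickness 17 mm, joined by a core cylinder of radius 20 mm and height 279 mm. The lower flange rests on z = 0 and the three cylinders share a vertical axis.

C is a four-legged stool. The seat is 256×264 mm, 23 mm thick, top at z = 384 mm. It stands on four round legs, each 34 mm in diameter, from z = 0 to the seat underside, each leg's axis is inset half a diameter from the nearest pair of seat edges (so the leg's bounding box is flush with the corner).

The spool is on top of the table, centred. Two stools sit around the table at the −y, +x sides.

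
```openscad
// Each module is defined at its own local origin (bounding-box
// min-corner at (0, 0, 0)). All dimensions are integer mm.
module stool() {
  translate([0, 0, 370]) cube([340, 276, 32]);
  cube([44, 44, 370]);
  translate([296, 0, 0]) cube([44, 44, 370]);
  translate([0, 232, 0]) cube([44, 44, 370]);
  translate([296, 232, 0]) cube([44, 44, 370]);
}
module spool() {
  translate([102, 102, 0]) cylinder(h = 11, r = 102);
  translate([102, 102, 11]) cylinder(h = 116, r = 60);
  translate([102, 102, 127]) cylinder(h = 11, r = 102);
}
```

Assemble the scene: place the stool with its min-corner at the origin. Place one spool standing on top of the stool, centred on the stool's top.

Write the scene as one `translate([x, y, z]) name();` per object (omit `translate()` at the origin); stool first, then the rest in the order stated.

stool();
translate([68, 36, 402]) spool();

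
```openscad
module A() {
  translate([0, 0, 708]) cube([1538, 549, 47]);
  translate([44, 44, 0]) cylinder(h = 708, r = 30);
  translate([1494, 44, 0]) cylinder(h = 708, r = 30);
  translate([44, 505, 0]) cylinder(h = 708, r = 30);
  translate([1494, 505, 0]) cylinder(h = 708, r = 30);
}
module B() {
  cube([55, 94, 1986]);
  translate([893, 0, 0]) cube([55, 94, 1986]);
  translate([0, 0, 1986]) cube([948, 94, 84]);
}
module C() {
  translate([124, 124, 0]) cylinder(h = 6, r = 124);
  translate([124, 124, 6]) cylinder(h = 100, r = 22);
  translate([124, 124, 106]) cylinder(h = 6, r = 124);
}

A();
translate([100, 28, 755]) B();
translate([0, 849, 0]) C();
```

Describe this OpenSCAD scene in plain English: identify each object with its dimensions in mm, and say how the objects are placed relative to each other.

A is a table with a 1538×549 mm rectangular top, 47 mm thick, top surface at z = 755 mm, supported by four round legs of 60 mm diameter, each leg's bounding box inset 14 mm from the nearest pair of top edges, running from the floor.

B is a door frame. The clear opening is 838 mm wide and 1986 mm high. Two 55 mm wide jambs, 94 mm deep, stand either side of the opening from the floor to the top of the opening. A 84 mm thick head sits across the top of both jambs, spanning the full outside width of the frame.

C is a spool: two coaxial disc flanges of radius 124 mm and thickness 6 mm, joined by a core cylinder of radius 22 mm and height 100 mm. The lower flange rests on z = 0 and the three cylinders share a vertical axis.

The door frame is on top of the table. The spool is on the floor beside the table on its +y side.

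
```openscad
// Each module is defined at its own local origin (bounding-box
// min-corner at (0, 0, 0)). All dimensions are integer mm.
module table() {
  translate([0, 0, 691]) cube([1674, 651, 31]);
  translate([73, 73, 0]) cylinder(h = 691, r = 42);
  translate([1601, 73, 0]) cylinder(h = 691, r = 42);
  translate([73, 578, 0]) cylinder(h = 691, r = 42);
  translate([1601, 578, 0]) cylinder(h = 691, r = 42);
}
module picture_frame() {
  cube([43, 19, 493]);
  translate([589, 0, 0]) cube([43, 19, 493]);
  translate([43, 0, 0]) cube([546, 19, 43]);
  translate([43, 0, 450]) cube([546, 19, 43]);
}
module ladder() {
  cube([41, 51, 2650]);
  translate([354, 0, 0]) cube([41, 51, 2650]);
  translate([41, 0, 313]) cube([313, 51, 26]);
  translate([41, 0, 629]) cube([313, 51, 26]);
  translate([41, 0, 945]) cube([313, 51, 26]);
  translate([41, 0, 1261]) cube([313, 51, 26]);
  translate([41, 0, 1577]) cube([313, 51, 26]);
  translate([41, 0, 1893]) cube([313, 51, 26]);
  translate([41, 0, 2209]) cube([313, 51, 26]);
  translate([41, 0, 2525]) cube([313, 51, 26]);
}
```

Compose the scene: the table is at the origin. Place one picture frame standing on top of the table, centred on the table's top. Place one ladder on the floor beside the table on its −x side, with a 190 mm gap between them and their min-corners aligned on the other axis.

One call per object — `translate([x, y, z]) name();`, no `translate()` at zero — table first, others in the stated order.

table();
translate([521, 316, 722]) picture_frame();
translate([-585, 0, 0]) ladder();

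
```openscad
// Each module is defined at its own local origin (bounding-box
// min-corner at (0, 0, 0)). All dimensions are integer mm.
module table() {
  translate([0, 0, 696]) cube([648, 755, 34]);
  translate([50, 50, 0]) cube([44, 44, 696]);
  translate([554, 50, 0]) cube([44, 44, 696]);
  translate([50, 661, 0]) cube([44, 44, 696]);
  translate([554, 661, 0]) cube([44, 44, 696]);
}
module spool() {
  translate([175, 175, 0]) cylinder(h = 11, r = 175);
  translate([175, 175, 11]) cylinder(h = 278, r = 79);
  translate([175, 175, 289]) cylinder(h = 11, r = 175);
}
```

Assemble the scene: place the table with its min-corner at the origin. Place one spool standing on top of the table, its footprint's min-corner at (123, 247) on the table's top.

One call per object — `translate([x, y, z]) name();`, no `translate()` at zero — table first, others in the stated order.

table();
translate([123, 247, 730]) spool();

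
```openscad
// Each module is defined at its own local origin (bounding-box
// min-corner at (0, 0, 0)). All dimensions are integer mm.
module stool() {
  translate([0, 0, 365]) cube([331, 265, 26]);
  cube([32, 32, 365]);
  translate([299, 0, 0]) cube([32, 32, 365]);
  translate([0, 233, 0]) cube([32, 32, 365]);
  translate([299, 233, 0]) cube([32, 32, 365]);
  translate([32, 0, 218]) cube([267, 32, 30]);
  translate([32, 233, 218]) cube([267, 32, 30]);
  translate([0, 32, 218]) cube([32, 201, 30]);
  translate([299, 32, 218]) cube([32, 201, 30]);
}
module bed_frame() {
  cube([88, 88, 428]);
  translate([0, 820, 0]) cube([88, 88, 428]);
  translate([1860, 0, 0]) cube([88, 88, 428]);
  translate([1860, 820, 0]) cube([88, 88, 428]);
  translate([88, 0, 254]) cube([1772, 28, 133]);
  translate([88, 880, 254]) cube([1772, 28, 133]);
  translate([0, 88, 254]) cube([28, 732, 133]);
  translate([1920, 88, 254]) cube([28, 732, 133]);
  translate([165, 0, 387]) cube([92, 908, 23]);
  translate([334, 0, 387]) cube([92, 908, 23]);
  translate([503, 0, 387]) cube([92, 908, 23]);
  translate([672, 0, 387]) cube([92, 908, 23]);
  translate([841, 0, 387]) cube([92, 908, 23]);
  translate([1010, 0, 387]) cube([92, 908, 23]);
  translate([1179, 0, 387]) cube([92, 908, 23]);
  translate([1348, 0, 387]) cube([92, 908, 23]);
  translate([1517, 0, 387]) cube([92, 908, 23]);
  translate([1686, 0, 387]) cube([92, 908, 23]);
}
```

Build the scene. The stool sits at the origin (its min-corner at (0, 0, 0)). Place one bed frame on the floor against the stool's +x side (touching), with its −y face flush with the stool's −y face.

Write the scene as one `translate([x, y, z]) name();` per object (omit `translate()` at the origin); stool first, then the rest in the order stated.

stool();
translate([331, 0, 0]) bed_frame();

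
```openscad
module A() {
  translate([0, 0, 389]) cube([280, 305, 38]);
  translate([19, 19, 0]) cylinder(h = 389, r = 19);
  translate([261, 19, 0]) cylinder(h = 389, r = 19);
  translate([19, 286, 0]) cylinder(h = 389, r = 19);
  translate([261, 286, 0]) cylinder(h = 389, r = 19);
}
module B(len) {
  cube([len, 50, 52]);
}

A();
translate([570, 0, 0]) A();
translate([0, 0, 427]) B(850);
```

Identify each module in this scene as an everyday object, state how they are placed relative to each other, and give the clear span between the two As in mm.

Second stool starts at x = 570; first ends at x = 280; clear span = 570 − 280 = 290 mm.

A is a stool. B is a beam. A beam spans the tops of two stools. The clear span between the two stools is 290 mm.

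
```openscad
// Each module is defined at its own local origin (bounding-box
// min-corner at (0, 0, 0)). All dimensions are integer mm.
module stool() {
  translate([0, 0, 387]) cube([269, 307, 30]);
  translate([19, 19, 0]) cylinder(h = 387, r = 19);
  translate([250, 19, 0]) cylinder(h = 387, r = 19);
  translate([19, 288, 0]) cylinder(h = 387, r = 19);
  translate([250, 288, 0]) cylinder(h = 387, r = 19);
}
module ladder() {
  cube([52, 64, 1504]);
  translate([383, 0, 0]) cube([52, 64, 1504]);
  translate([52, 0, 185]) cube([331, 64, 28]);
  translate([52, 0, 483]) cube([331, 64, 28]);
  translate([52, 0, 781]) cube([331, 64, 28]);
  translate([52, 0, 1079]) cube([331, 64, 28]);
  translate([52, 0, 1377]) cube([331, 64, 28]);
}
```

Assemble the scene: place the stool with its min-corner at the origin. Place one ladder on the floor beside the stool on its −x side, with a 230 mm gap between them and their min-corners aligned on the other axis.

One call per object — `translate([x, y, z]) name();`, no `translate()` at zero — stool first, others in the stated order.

stool();
translate([-665, 0, 0]) ladder();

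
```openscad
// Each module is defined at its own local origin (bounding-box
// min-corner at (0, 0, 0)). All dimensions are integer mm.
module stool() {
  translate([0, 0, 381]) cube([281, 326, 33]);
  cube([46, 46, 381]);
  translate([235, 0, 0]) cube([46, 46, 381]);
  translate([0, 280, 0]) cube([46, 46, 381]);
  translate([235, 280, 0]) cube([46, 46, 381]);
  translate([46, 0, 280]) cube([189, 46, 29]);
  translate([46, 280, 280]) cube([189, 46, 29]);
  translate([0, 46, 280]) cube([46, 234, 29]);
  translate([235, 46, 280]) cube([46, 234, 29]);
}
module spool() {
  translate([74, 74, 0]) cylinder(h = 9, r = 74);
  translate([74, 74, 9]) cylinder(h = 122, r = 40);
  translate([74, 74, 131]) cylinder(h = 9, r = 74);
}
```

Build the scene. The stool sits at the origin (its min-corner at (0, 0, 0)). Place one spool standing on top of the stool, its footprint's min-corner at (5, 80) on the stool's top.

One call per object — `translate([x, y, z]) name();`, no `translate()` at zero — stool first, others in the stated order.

stool();
translate([5, 80, 414]) spool();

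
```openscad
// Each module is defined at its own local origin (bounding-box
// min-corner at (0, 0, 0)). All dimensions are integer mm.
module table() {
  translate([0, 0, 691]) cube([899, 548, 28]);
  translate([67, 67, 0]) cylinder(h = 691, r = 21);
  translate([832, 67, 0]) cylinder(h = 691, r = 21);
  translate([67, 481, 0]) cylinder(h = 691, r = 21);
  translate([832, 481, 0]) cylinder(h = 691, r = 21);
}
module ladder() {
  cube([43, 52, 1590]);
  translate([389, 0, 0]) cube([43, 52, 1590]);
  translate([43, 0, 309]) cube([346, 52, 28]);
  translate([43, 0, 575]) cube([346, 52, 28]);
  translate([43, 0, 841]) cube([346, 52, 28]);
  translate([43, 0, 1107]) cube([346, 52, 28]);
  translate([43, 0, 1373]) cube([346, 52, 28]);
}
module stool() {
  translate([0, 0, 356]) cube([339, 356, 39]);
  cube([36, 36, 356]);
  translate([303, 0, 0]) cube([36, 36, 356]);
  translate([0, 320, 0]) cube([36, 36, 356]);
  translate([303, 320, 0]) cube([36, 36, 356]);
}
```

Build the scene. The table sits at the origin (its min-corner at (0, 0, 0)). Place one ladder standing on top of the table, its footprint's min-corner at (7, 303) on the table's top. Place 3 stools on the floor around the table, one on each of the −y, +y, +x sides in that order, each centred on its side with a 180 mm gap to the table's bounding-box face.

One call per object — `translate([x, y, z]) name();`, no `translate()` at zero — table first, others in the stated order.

table();
translate([7, 303, 719]) ladder();
translate([280, -536, 0]) stool();
translate([280, 728, 0]) stool();
translate([1079, 96, 0]) stool();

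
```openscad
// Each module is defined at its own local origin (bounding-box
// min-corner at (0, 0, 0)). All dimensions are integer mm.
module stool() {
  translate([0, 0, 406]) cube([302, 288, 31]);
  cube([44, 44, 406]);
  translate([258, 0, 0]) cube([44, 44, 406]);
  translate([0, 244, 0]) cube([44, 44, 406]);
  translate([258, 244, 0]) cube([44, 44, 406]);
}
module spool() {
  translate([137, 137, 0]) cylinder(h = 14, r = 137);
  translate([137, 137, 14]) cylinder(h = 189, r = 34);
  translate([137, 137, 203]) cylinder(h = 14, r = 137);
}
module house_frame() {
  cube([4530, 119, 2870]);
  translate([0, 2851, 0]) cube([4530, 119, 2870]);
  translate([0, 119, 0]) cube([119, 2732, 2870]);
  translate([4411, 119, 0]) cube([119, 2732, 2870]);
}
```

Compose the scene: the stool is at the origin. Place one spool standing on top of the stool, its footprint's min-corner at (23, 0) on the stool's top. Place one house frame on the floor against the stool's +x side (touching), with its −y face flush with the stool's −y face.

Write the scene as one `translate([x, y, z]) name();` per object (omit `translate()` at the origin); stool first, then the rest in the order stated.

stool();
translate([23, 0, 437]) spool();
translate([302, 0, 0]) house_frame();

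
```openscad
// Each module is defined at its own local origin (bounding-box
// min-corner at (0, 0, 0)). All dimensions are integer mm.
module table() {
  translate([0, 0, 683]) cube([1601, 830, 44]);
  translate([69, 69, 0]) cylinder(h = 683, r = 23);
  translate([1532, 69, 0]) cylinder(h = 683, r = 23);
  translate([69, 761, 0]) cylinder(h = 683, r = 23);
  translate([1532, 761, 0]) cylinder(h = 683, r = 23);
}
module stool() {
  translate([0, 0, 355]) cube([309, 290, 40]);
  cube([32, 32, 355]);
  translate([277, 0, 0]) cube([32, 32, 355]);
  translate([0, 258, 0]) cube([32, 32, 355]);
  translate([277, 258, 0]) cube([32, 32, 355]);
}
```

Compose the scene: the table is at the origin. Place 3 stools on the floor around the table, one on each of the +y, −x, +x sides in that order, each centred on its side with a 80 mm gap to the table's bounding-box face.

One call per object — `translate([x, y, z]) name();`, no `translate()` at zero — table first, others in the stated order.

table();
translate([646, 910, 0]) stool();
translate([-389, 270, 0]) stool();
translate([1681, 270, 0]) stool();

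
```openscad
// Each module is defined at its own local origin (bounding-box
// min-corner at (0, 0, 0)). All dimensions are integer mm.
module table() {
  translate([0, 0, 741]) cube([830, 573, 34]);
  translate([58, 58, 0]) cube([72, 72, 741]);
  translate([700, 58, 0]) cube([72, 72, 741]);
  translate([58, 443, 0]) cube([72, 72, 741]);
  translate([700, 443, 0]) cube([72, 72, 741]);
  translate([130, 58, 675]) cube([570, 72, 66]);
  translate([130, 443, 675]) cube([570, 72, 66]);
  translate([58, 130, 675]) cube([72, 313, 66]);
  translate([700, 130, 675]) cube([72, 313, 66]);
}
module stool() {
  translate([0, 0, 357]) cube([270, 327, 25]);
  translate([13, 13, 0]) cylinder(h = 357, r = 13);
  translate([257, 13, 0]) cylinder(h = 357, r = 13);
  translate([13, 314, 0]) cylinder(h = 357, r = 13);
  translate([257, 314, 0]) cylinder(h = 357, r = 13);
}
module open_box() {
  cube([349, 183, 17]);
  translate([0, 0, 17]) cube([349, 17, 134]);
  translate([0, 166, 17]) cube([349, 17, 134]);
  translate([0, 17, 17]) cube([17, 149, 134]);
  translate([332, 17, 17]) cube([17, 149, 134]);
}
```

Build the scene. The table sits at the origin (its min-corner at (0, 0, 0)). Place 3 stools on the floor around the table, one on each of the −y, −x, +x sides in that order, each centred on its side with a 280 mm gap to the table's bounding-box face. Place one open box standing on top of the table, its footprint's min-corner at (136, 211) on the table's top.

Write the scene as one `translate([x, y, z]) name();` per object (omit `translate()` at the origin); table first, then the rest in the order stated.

table();
translate([280, -607, 0]) stool();
translate([-550, 123, 0]) stool();
translate([1110, 123, 0]) stool();
translate([136, 211, 775]) open_box();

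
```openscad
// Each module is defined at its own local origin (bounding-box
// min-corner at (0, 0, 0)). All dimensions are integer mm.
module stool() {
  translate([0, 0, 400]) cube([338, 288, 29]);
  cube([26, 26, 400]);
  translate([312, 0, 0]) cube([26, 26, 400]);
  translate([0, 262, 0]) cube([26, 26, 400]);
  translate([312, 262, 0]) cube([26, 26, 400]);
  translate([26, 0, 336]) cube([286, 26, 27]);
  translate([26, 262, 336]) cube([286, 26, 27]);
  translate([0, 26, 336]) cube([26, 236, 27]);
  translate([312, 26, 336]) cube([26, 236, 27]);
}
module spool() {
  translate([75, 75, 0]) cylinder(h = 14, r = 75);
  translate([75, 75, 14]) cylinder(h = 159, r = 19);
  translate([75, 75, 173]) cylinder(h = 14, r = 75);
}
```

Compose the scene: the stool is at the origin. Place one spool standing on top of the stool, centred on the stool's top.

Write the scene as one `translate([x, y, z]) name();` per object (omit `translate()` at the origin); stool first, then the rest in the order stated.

stool();
translate([94, 69, 429]) spool();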